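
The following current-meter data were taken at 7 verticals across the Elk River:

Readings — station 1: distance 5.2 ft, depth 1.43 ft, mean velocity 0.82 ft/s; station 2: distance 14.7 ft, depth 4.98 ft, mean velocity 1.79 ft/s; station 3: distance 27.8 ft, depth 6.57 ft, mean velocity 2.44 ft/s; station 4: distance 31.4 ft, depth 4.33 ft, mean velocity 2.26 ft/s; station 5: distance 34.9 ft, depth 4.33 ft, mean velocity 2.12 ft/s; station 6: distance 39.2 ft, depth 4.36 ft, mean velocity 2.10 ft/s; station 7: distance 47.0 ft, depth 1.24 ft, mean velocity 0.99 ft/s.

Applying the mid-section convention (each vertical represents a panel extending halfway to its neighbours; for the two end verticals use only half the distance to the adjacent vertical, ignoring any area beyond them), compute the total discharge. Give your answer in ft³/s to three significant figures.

371 ft³/s

w_1 = (14.7 − 5.2)/2 = 4.75 ft; q_1 = 0.82 × 1.43 × 4.75 = 5.570 ft³/s
w_2 = (27.8 − 5.2)/2 = 11.3 ft; q_2 = 1.79 × 4.98 × 11.3 = 100.7 ft³/s
w_3 = (31.4 − 14.7)/2 = 8.35 ft; q_3 = 2.44 × 6.57 × 8.35 = 133.9 ft³/s
w_4 = (34.9 − 27.8)/2 = 3.55 ft; q_4 = 2.26 × 4.33 × 3.55 = 34.74 ft³/s
w_5 = (39.2 − 31.4)/2 = 3.9 ft; q_5 = 2.12 × 4.33 × 3.9 = 35.80 ft³/s
w_6 = (47.0 − 34.9)/2 = 6.05 ft; q_6 = 2.10 × 4.36 × 6.05 = 55.39 ft³/s
w_7 = (47.0 − 39.2)/2 = 3.9 ft; q_7 = 0.99 × 1.24 × 3.9 = 4.788 ft³/s
Q = Σ qᵢ = 370.9 ft³/s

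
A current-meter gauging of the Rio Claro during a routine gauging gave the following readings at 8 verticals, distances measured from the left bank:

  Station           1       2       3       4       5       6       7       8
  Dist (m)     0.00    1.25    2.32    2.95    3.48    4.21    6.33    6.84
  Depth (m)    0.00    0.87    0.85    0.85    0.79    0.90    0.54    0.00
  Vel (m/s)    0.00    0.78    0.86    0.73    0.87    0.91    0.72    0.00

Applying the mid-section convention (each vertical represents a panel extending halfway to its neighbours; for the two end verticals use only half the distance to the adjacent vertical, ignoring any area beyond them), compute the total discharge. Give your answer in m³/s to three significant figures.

w_2 = (2.32 − 0.00)/2 = 1.16 m; q_2 = 0.78 × 0.87 × 1.16 = 0.7872 m³/s
w_3 = (2.95 − 1.25)/2 = 0.85 m; q_3 = 0.86 × 0.85 × 0.85 = 0.6214 m³/s
w_4 = (3.48 − 2.32)/2 = 0.58 m; q_4 = 0.73 × 0.85 × 0.58 = 0.3599 m³/s
w_5 = (4.21 − 2.95)/2 = 0.63 m; q_5 = 0.87 × 0.79 × 0.63 = 0.4330 m³/s
w_6 = (6.33 − 3.48)/2 = 1.425 m; q_6 = 0.91 × 0.90 × 1.425 = 1.167 m³/s
w_7 = (6.84 − 4.21)/2 = 1.315 m; q_7 = 0.72 × 0.54 × 1.315 = 0.5113 m³/s
Stations 1, 8 contribute zero (depth or velocity is 0).
Q = Σ qᵢ = 3.880 m³/s

3.88 m³/s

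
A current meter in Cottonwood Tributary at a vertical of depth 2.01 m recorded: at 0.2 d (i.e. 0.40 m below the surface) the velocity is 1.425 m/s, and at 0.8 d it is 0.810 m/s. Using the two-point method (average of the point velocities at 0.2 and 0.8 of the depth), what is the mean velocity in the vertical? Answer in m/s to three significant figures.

v̄ = (1.425 + 0.810) / 2 = 1.118 m/s

1.12 m/s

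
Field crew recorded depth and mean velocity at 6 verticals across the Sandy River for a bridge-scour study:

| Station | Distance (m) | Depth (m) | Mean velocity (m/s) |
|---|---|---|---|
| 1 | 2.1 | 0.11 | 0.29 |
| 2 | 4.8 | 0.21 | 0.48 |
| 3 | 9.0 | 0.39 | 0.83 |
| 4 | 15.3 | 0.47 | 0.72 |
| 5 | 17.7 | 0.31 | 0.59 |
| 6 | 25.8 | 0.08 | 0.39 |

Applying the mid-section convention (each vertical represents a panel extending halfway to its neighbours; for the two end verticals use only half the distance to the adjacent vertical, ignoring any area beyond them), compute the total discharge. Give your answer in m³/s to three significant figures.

4.65 m³/s

w_1 = (4.8 − 2.1)/2 = 1.35 m; q_1 = 0.29 × 0.11 × 1.35 = 0.04307 m³/s
w_2 = (9.0 − 2.1)/2 = 3.45 m; q_2 = 0.48 × 0.21 × 3.45 = 0.3478 m³/s
w_3 = (15.3 − 4.8)/2 = 5.25 m; q_3 = 0.83 × 0.39 × 5.25 = 1.699 m³/s
w_4 = (17.7 − 9.0)/2 = 4.35 m; q_4 = 0.72 × 0.47 × 4.35 = 1.472 m³/s
w_5 = (25.8 − 15.3)/2 = 5.25 m; q_5 = 0.59 × 0.31 × 5.25 = 0.9602 m³/s
w_6 = (25.8 − 17.7)/2 = 4.05 m; q_6 = 0.39 × 0.08 × 4.05 = 0.1264 m³/s
Q = Σ qᵢ = 4.649 m³/s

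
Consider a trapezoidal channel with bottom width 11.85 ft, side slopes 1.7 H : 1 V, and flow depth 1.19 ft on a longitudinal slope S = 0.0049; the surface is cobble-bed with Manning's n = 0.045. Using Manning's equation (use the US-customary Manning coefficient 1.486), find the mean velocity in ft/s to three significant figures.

2.31 ft/s

A = (b + z·y)·y = (11.85 + 1.7×1.19)×1.19 = 16.51 ft²
P = b + 2y√(1+z²) = 11.85 + 2×1.19×√(1+1.7²) = 16.54 ft
R = A/P = 16.51/16.54 = 0.9979 ft
Q = (1.486/n)·A·R^(2/3)·S^(1/2) = (1.486/0.045) × 16.51 × 0.9979^(2/3) × 0.0049^(1/2) = 38.11 ft³/s
V = Q/A = 38.11/16.51 = 2.308 ft/s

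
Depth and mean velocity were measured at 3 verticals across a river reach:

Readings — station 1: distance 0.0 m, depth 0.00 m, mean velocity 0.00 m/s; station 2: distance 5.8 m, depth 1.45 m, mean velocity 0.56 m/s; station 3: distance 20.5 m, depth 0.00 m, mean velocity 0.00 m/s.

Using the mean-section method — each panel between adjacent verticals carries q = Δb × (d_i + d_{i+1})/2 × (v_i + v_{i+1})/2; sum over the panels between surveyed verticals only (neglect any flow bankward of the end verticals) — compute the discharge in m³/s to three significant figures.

4.16 m³/s

Panel 1-2: Δb = 5.8 m, d̄ = (0.00+1.45)/2 = 0.725, v̄ = (0.00+0.56)/2 = 0.28 → q = 5.8×0.725×0.28 = 1.177 m³/s
Panel 2-3: Δb = 14.7 m, d̄ = (1.45+0.00)/2 = 0.725, v̄ = (0.56+0.00)/2 = 0.28 → q = 14.7×0.725×0.28 = 2.984 m³/s
Q = Σ q = 4.162 m³/s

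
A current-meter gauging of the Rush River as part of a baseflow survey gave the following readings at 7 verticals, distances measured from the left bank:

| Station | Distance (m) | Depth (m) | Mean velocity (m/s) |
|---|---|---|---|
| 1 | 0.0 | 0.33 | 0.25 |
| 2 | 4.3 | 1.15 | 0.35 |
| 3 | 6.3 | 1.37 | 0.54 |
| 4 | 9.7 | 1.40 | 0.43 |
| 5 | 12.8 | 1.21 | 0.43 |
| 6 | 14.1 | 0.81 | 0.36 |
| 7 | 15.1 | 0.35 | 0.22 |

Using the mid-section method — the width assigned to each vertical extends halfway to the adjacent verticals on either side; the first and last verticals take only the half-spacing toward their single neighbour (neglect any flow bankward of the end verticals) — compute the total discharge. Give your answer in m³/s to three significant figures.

6.92 m³/s

w_1 = (4.3 − 0.0)/2 = 2.15 m; q_1 = 0.25 × 0.33 × 2.15 = 0.1774 m³/s
w_2 = (6.3 − 0.0)/2 = 3.15 m; q_2 = 0.35 × 1.15 × 3.15 = 1.268 m³/s
w_3 = (9.7 − 4.3)/2 = 2.7 m; q_3 = 0.54 × 1.37 × 2.7 = 1.997 m³/s
w_4 = (12.8 − 6.3)/2 = 3.25 m; q_4 = 0.43 × 1.40 × 3.25 = 1.957 m³/s
w_5 = (14.1 − 9.7)/2 = 2.2 m; q_5 = 0.43 × 1.21 × 2.2 = 1.145 m³/s
w_6 = (15.1 − 12.8)/2 = 1.15 m; q_6 = 0.36 × 0.81 × 1.15 = 0.3353 m³/s
w_7 = (15.1 − 14.1)/2 = 0.5 m; q_7 = 0.22 × 0.35 × 0.5 = 0.03850 m³/s
Q = Σ qᵢ = 6.918 m³/s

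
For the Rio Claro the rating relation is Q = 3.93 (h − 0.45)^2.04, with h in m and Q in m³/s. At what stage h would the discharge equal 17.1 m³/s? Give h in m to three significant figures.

h − h₀ = (Q/C)^(1/b) = (17.1/3.93)^(1/2.04) = 2.056 m
h = 0.45 + 2.056 = 2.506 m

2.51 m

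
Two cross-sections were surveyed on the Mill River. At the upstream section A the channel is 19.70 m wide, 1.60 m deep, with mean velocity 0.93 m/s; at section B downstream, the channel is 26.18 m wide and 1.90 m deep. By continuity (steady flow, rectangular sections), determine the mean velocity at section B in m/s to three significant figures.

0.589 m/s

Q = A₁V₁ = (19.70×1.60) × 0.93 = 29.31 m³/s
A₂ = 26.18 × 1.90 = 49.74 m²
V₂ = Q/A₂ = 29.31/49.74 = 0.5893 m/s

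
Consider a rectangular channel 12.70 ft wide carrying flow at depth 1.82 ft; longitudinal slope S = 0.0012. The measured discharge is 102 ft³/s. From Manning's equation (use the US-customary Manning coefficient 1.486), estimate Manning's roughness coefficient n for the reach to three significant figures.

A = b·y = 12.70 × 1.82 = 23.11 ft²
P = b + 2y = 12.70 + 2×1.82 = 16.34 ft
R = A/P = 23.11/16.34 = 1.415 ft
n = (1.486/Q)·A·R^(2/3)·S^(1/2) = (1.486/102) × 23.11 × 1.260 × 0.03464 = 0.01470

0.0147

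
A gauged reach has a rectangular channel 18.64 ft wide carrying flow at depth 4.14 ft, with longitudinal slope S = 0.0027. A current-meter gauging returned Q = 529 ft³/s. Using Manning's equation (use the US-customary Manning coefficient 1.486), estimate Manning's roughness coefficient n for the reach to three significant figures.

A = b·y = 18.64 × 4.14 = 77.17 ft²
P = b + 2y = 18.64 + 2×4.14 = 26.92 ft
R = A/P = 77.17/26.92 = 2.867 ft
n = (1.486/Q)·A·R^(2/3)·S^(1/2) = (1.486/529) × 77.17 × 2.018 × 0.05196 = 0.02273

0.0227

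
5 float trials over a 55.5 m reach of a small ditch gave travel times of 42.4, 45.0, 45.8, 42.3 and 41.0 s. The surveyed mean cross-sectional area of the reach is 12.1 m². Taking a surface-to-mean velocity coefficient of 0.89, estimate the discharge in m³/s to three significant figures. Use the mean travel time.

t̄ = (42.4 + 45.0 + 45.8 + 42.3 + 41.0) / 5 = 43.3 s
v_surface = L / t̄ = 55.5 / 43.3 = 1.282 m/s
v_mean = 0.89 × 1.282 = 1.141 m/s
Q = A × v_mean = 12.1 × 1.141 = 13.80 m³/s

13.8 m³/s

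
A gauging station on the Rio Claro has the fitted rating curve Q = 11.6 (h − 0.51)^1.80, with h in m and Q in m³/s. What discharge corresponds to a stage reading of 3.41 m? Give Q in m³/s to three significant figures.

78.8 m³/s

Q = 11.6 × (3.41 − 0.51)^1.80 = 11.6 × 2.9^1.80 = 78.85 m³/s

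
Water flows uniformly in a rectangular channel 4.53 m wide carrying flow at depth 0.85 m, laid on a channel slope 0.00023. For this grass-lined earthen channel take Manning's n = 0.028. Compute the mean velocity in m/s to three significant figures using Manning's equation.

0.393 m/s

A = b·y = 4.53 × 0.85 = 3.851 m²
P = b + 2y = 4.53 + 2×0.85 = 6.230 m
R = A/P = 3.851/6.230 = 0.6181 m
Q = (1/n)·A·R^(2/3)·S^(1/2) = (1/0.028) × 3.851 × 0.6181^(2/3) × 0.00023^(1/2) = 1.513 m³/s
V = Q/A = 1.513/3.851 = 0.3930 m/s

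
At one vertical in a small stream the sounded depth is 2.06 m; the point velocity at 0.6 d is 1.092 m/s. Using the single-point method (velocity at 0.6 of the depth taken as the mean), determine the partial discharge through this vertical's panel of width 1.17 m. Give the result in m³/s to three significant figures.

v̄ = v₀.₆ = 1.092 m/s
q = v̄ × d × w = 1.092 × 2.06 × 1.17 = 2.632 m³/s

2.63 m³/s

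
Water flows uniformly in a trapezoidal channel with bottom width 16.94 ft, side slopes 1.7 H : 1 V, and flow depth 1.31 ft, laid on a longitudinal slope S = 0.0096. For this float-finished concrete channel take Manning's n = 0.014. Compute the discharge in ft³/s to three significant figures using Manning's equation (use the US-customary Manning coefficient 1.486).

284 ft³/s

A = (b + z·y)·y = (16.94 + 1.7×1.31)×1.31 = 25.11 ft²
P = b + 2y√(1+z²) = 16.94 + 2×1.31×√(1+1.7²) = 22.11 ft
R = A/P = 25.11/22.11 = 1.136 ft
Q = (1.486/n)·A·R^(2/3)·S^(1/2) = (1.486/0.014) × 25.11 × 1.136^(2/3) × 0.0096^(1/2) = 284.3 ft³/s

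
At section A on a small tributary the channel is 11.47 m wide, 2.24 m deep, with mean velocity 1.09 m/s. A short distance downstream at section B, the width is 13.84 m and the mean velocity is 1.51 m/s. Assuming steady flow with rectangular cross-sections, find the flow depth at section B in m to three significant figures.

Q = A₁V₁ = (11.47×2.24) × 1.09 = 28.01 m³/s
d₂ = Q/(b₂ V₂) = 28.01/(13.84×1.51) = 1.340 m

1.34 m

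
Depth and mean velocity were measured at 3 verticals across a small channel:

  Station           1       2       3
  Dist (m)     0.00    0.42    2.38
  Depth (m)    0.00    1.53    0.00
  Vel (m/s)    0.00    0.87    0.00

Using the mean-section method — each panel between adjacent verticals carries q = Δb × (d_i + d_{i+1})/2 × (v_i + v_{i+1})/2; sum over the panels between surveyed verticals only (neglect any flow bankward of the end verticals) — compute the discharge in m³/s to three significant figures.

Panel 1-2: Δb = 0.42 m, d̄ = (0.00+1.53)/2 = 0.765, v̄ = (0.00+0.87)/2 = 0.435 → q = 0.42×0.765×0.435 = 0.1398 m³/s
Panel 2-3: Δb = 1.96 m, d̄ = (1.53+0.00)/2 = 0.765, v̄ = (0.87+0.00)/2 = 0.435 → q = 1.96×0.765×0.435 = 0.6522 m³/s
Q = Σ q = 0.7920 m³/s

0.792 m³/s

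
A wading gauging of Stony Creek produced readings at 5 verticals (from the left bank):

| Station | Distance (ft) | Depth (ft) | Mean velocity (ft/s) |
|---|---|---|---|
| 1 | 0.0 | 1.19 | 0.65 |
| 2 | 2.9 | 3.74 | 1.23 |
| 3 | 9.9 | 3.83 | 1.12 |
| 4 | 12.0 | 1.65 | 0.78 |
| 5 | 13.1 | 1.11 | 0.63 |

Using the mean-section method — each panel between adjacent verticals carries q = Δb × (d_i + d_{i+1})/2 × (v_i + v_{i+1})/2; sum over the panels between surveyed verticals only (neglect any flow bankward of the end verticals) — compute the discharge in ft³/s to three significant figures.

Panel 1-2: Δb = 2.9 ft, d̄ = (1.19+3.74)/2 = 2.465, v̄ = (0.65+1.23)/2 = 0.94 → q = 2.9×2.465×0.94 = 6.720 ft³/s
Panel 2-3: Δb = 7 ft, d̄ = (3.74+3.83)/2 = 3.785, v̄ = (1.23+1.12)/2 = 1.175 → q = 7×3.785×1.175 = 31.13 ft³/s
Panel 3-4: Δb = 2.1 ft, d̄ = (3.83+1.65)/2 = 2.74, v̄ = (1.12+0.78)/2 = 0.95 → q = 2.1×2.74×0.95 = 5.466 ft³/s
Panel 4-5: Δb = 1.1 ft, d̄ = (1.65+1.11)/2 = 1.38, v̄ = (0.78+0.63)/2 = 0.705 → q = 1.1×1.38×0.705 = 1.070 ft³/s
Q = Σ q = 44.39 ft³/s

44.4 ft³/s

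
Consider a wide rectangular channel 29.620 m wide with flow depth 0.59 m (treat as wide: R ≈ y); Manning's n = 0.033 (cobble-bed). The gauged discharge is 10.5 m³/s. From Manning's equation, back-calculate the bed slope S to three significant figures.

0.000794

A = b·y = 29.620 × 0.59 = 17.48 m²
Wide channel: R ≈ y = 0.59 m
S = (Q·n / (1·A·R^(2/3)))² = (10.5×0.033 / (1×17.48×0.7035))² = 0.0007944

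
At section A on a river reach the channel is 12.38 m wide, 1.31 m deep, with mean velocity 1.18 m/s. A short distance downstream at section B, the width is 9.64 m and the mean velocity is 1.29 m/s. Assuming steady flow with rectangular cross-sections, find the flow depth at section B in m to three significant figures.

Q = A₁V₁ = (12.38×1.31) × 1.18 = 19.14 m³/s
d₂ = Q/(b₂ V₂) = 19.14/(9.64×1.29) = 1.539 m

1.54 m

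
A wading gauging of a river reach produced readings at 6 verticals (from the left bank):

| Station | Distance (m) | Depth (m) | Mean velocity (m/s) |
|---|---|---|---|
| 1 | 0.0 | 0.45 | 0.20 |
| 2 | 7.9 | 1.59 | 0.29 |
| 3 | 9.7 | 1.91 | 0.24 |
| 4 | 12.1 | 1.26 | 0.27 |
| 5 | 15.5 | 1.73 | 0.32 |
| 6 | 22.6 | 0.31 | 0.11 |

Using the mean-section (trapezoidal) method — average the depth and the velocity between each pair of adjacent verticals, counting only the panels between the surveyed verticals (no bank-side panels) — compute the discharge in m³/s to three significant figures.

6.84 m³/s

Panel 1-2: Δb = 7.9 m, d̄ = (0.45+1.59)/2 = 1.02, v̄ = (0.20+0.29)/2 = 0.245 → q = 7.9×1.02×0.245 = 1.974 m³/s
Panel 2-3: Δb = 1.8 m, d̄ = (1.59+1.91)/2 = 1.75, v̄ = (0.29+0.24)/2 = 0.265 → q = 1.8×1.75×0.265 = 0.8348 m³/s
Panel 3-4: Δb = 2.4 m, d̄ = (1.91+1.26)/2 = 1.585, v̄ = (0.24+0.27)/2 = 0.255 → q = 2.4×1.585×0.255 = 0.9700 m³/s
Panel 4-5: Δb = 3.4 m, d̄ = (1.26+1.73)/2 = 1.495, v̄ = (0.27+0.32)/2 = 0.295 → q = 3.4×1.495×0.295 = 1.499 m³/s
Panel 5-6: Δb = 7.1 m, d̄ = (1.73+0.31)/2 = 1.02, v̄ = (0.32+0.11)/2 = 0.215 → q = 7.1×1.02×0.215 = 1.557 m³/s
Q = Σ q = 6.835 m³/s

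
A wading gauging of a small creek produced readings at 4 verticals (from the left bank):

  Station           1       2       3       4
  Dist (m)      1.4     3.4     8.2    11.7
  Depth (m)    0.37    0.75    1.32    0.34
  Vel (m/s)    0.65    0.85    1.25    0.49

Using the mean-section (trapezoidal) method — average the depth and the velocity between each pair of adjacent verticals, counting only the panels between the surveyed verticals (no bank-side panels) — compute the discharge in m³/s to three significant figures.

8.58 m³/s

Panel 1-2: Δb = 2 m, d̄ = (0.37+0.75)/2 = 0.56, v̄ = (0.65+0.85)/2 = 0.75 → q = 2×0.56×0.75 = 0.8400 m³/s
Panel 2-3: Δb = 4.8 m, d̄ = (0.75+1.32)/2 = 1.035, v̄ = (0.85+1.25)/2 = 1.05 → q = 4.8×1.035×1.05 = 5.216 m³/s
Panel 3-4: Δb = 3.5 m, d̄ = (1.32+0.34)/2 = 0.83, v̄ = (1.25+0.49)/2 = 0.87 → q = 3.5×0.83×0.87 = 2.527 m³/s
Q = Σ q = 8.584 m³/s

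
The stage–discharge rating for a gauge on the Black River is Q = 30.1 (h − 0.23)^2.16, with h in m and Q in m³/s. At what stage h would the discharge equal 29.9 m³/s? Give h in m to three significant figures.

1.23 m

h − h₀ = (Q/C)^(1/b) = (29.9/30.1)^(1/2.16) = 0.9969 m
h = 0.23 + 0.9969 = 1.227 m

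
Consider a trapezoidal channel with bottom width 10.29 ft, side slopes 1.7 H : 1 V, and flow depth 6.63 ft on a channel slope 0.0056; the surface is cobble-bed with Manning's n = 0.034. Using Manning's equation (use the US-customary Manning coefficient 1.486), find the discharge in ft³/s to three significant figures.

A = (b + z·y)·y = (10.29 + 1.7×6.63)×6.63 = 142.9 ft²
P = b + 2y√(1+z²) = 10.29 + 2×6.63×√(1+1.7²) = 36.44 ft
R = A/P = 142.9/36.44 = 3.923 ft
Q = (1.486/n)·A·R^(2/3)·S^(1/2) = (1.486/0.034) × 142.9 × 3.923^(2/3) × 0.0056^(1/2) = 1163 ft³/s

1160 ft³/s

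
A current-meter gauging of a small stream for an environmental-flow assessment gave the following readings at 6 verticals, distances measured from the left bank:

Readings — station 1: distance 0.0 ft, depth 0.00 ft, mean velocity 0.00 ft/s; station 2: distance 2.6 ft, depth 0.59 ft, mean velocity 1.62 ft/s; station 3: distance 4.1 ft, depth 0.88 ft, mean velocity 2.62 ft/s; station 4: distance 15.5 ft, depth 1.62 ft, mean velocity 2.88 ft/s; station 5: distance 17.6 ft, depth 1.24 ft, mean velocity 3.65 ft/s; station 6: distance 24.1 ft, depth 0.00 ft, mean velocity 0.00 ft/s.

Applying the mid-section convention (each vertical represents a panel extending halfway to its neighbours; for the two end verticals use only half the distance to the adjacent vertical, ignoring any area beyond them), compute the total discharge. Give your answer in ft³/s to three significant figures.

67.8 ft³/s

w_2 = (4.1 − 0.0)/2 = 2.05 ft; q_2 = 1.62 × 0.59 × 2.05 = 1.959 ft³/s
w_3 = (15.5 − 2.6)/2 = 6.45 ft; q_3 = 2.62 × 0.88 × 6.45 = 14.87 ft³/s
w_4 = (17.6 − 4.1)/2 = 6.75 ft; q_4 = 2.88 × 1.62 × 6.75 = 31.49 ft³/s
w_5 = (24.1 − 15.5)/2 = 4.3 ft; q_5 = 3.65 × 1.24 × 4.3 = 19.46 ft³/s
Stations 1, 6 contribute zero (depth or velocity is 0).
Q = Σ qᵢ = 67.79 ft³/s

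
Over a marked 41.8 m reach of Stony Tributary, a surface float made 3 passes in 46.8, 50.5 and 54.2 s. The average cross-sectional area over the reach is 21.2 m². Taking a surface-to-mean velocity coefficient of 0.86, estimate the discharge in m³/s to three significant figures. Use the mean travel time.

15.1 m³/s

t̄ = (46.8 + 50.5 + 54.2) / 3 = 50.5 s
v_surface = L / t̄ = 41.8 / 50.5 = 0.8277 m/s
v_mean = 0.86 × 0.8277 = 0.7118 m/s
Q = A × v_mean = 21.2 × 0.7118 = 15.09 m³/s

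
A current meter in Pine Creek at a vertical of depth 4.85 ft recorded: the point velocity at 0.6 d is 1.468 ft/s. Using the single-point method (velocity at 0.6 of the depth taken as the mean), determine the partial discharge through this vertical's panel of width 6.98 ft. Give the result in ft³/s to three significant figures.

v̄ = v₀.₆ = 1.468 ft/s
q = v̄ × d × w = 1.468 × 4.85 × 6.98 = 49.70 ft³/s

49.7 ft³/s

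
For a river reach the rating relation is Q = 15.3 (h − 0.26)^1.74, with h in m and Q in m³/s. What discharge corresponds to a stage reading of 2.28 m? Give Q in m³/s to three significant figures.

52.0 m³/s

Q = 15.3 × (2.28 − 0.26)^1.74 = 15.3 × 2.02^1.74 = 52.00 m³/s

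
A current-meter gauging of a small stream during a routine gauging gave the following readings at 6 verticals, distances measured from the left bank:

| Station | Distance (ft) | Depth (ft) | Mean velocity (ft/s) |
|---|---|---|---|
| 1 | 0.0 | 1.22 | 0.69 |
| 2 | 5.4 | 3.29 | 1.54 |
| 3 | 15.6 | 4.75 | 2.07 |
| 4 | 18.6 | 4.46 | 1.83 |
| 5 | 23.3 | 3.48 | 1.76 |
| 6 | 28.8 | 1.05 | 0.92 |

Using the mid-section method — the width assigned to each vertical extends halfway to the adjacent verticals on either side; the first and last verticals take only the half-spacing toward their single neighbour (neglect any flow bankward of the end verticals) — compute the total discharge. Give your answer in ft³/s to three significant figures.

172 ft³/s

w_1 = (5.4 − 0.0)/2 = 2.7 ft; q_1 = 0.69 × 1.22 × 2.7 = 2.273 ft³/s
w_2 = (15.6 − 0.0)/2 = 7.8 ft; q_2 = 1.54 × 3.29 × 7.8 = 39.52 ft³/s
w_3 = (18.6 − 5.4)/2 = 6.6 ft; q_3 = 2.07 × 4.75 × 6.6 = 64.89 ft³/s
w_4 = (23.3 − 15.6)/2 = 3.85 ft; q_4 = 1.83 × 4.46 × 3.85 = 31.42 ft³/s
w_5 = (28.8 − 18.6)/2 = 5.1 ft; q_5 = 1.76 × 3.48 × 5.1 = 31.24 ft³/s
w_6 = (28.8 − 23.3)/2 = 2.75 ft; q_6 = 0.92 × 1.05 × 2.75 = 2.657 ft³/s
Q = Σ qᵢ = 172.0 ft³/s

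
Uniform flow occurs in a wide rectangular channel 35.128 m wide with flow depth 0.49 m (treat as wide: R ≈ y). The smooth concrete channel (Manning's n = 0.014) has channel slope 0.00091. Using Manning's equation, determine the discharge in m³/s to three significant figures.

23.1 m³/s

A = b·y = 35.128 × 0.49 = 17.21 m²
Wide channel: R ≈ y = 0.49 m
Q = (1/n)·A·R^(2/3)·S^(1/2) = (1/0.014) × 17.21 × 0.4900^(2/3) × 0.00091^(1/2) = 23.05 m³/s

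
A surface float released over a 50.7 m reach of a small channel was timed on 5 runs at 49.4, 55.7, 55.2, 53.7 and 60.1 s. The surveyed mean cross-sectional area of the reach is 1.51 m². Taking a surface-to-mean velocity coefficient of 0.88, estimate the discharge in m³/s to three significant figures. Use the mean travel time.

1.23 m³/s

t̄ = (49.4 + 55.7 + 55.2 + 53.7 + 60.1) / 5 = 54.82 s
v_surface = L / t̄ = 50.7 / 54.82 = 0.9248 m/s
v_mean = 0.88 × 0.9248 = 0.8139 m/s
Q = A × v_mean = 1.51 × 0.8139 = 1.229 m³/s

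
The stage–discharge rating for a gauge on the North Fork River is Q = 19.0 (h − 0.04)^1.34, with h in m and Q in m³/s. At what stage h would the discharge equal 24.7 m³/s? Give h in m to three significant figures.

1.26 m

h − h₀ = (Q/C)^(1/b) = (24.7/19.0)^(1/1.34) = 1.216 m
h = 0.04 + 1.216 = 1.256 m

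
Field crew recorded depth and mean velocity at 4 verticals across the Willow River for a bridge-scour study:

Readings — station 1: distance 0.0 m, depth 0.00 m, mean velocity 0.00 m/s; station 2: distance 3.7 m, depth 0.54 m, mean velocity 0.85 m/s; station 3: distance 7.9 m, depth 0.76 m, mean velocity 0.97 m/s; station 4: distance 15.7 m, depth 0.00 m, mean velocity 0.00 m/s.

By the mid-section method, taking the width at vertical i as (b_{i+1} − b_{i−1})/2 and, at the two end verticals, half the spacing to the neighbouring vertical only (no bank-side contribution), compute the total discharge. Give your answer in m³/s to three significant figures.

w_2 = (7.9 − 0.0)/2 = 3.95 m; q_2 = 0.85 × 0.54 × 3.95 = 1.813 m³/s
w_3 = (15.7 − 3.7)/2 = 6 m; q_3 = 0.97 × 0.76 × 6 = 4.423 m³/s
Stations 1, 4 contribute zero (depth or velocity is 0).
Q = Σ qᵢ = 6.236 m³/s

6.24 m³/s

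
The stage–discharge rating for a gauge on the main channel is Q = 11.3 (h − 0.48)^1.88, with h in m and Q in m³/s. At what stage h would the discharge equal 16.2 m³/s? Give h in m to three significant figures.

1.69 m

h − h₀ = (Q/C)^(1/b) = (16.2/11.3)^(1/1.88) = 1.211 m
h = 0.48 + 1.211 = 1.691 m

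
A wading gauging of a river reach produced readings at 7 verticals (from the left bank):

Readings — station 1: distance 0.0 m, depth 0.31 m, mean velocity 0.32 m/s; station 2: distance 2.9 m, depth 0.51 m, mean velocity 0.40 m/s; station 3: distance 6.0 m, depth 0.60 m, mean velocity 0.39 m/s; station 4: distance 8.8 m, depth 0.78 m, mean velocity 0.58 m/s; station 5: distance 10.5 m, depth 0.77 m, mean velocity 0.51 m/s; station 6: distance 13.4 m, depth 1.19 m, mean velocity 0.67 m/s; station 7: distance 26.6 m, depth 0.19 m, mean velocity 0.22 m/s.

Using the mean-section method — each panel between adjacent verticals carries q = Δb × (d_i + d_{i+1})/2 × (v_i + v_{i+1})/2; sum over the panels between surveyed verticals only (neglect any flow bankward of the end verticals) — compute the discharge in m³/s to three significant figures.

8.49 m³/s

Panel 1-2: Δb = 2.9 m, d̄ = (0.31+0.51)/2 = 0.41, v̄ = (0.32+0.40)/2 = 0.36 → q = 2.9×0.41×0.36 = 0.4280 m³/s
Panel 2-3: Δb = 3.1 m, d̄ = (0.51+0.60)/2 = 0.555, v̄ = (0.40+0.39)/2 = 0.395 → q = 3.1×0.555×0.395 = 0.6796 m³/s
Panel 3-4: Δb = 2.8 m, d̄ = (0.60+0.78)/2 = 0.69, v̄ = (0.39+0.58)/2 = 0.485 → q = 2.8×0.69×0.485 = 0.9370 m³/s
Panel 4-5: Δb = 1.7 m, d̄ = (0.78+0.77)/2 = 0.775, v̄ = (0.58+0.51)/2 = 0.545 → q = 1.7×0.775×0.545 = 0.7180 m³/s
Panel 5-6: Δb = 2.9 m, d̄ = (0.77+1.19)/2 = 0.98, v̄ = (0.51+0.67)/2 = 0.59 → q = 2.9×0.98×0.59 = 1.677 m³/s
Panel 6-7: Δb = 13.2 m, d̄ = (1.19+0.19)/2 = 0.69, v̄ = (0.67+0.22)/2 = 0.445 → q = 13.2×0.69×0.445 = 4.053 m³/s
Q = Σ q = 8.493 m³/s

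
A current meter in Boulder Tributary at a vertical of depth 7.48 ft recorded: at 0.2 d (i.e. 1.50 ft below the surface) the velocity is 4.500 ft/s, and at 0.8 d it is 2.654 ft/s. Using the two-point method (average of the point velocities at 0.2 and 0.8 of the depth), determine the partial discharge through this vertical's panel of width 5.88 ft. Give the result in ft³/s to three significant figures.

v̄ = (4.500 + 2.654) / 2 = 3.577 ft/s
q = v̄ × d × w = 3.577 × 7.48 × 5.88 = 157.3 ft³/s

157 ft³/s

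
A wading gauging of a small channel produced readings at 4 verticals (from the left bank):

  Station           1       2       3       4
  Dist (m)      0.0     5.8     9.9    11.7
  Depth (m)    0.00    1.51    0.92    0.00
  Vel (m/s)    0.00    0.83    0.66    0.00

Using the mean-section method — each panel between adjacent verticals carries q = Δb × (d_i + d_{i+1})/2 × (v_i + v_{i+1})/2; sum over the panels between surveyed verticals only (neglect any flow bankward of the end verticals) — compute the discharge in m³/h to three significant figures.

Panel 1-2: Δb = 5.8 m, d̄ = (0.00+1.51)/2 = 0.755, v̄ = (0.00+0.83)/2 = 0.415 → q = 5.8×0.755×0.415 = 1.817 m³/s
Panel 2-3: Δb = 4.1 m, d̄ = (1.51+0.92)/2 = 1.215, v̄ = (0.83+0.66)/2 = 0.745 → q = 4.1×1.215×0.745 = 3.711 m³/s
Panel 3-4: Δb = 1.8 m, d̄ = (0.92+0.00)/2 = 0.46, v̄ = (0.66+0.00)/2 = 0.33 → q = 1.8×0.46×0.33 = 0.2732 m³/s
Q = Σ q = 5.802 m³/s
= 5.802 × 3600 = 20890 m³/h

20900 m³/h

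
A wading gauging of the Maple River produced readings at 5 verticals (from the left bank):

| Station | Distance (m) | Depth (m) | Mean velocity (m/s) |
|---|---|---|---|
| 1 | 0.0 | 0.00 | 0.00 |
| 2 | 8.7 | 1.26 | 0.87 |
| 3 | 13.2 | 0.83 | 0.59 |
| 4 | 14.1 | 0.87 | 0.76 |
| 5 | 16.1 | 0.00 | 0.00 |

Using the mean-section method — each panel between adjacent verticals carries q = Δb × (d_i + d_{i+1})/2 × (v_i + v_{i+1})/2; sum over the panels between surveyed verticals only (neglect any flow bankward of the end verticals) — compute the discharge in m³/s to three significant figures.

6.66 m³/s

Panel 1-2: Δb = 8.7 m, d̄ = (0.00+1.26)/2 = 0.63, v̄ = (0.00+0.87)/2 = 0.435 → q = 8.7×0.63×0.435 = 2.384 m³/s
Panel 2-3: Δb = 4.5 m, d̄ = (1.26+0.83)/2 = 1.045, v̄ = (0.87+0.59)/2 = 0.73 → q = 4.5×1.045×0.73 = 3.433 m³/s
Panel 3-4: Δb = 0.9 m, d̄ = (0.83+0.87)/2 = 0.85, v̄ = (0.59+0.76)/2 = 0.675 → q = 0.9×0.85×0.675 = 0.5164 m³/s
Panel 4-5: Δb = 2 m, d̄ = (0.87+0.00)/2 = 0.435, v̄ = (0.76+0.00)/2 = 0.38 → q = 2×0.435×0.38 = 0.3306 m³/s
Q = Σ q = 6.664 m³/s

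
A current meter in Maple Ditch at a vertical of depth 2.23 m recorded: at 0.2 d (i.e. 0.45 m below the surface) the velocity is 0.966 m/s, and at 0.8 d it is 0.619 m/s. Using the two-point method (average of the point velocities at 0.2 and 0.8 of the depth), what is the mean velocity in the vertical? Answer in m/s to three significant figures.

v̄ = (0.966 + 0.619) / 2 = 0.7925 m/s

0.793 m/s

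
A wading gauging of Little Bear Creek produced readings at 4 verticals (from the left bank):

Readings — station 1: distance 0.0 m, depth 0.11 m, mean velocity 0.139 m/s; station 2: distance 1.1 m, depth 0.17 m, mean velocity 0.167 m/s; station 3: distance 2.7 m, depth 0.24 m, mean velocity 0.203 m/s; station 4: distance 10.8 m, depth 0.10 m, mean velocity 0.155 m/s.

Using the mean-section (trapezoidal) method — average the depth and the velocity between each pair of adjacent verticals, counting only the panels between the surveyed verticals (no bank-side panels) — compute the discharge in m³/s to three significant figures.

Panel 1-2: Δb = 1.1 m, d̄ = (0.11+0.17)/2 = 0.14, v̄ = (0.139+0.167)/2 = 0.153 → q = 1.1×0.14×0.153 = 0.02356 m³/s
Panel 2-3: Δb = 1.6 m, d̄ = (0.17+0.24)/2 = 0.205, v̄ = (0.167+0.203)/2 = 0.185 → q = 1.6×0.205×0.185 = 0.06068 m³/s
Panel 3-4: Δb = 8.1 m, d̄ = (0.24+0.10)/2 = 0.17, v̄ = (0.203+0.155)/2 = 0.179 → q = 8.1×0.17×0.179 = 0.2465 m³/s
Q = Σ q = 0.3307 m³/s

0.331 m³/s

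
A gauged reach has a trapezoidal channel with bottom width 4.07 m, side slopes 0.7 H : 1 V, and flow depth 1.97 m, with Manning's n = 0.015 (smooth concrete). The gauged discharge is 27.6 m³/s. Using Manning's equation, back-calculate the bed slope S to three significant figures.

0.00115

A = (b + z·y)·y = (4.07 + 0.7×1.97)×1.97 = 10.73 m²
P = b + 2y√(1+z²) = 4.07 + 2×1.97×√(1+0.7²) = 8.879 m
R = A/P = 10.73/8.879 = 1.209 m
S = (Q·n / (1·A·R^(2/3)))² = (27.6×0.015 / (1×10.73×1.135))² = 0.001155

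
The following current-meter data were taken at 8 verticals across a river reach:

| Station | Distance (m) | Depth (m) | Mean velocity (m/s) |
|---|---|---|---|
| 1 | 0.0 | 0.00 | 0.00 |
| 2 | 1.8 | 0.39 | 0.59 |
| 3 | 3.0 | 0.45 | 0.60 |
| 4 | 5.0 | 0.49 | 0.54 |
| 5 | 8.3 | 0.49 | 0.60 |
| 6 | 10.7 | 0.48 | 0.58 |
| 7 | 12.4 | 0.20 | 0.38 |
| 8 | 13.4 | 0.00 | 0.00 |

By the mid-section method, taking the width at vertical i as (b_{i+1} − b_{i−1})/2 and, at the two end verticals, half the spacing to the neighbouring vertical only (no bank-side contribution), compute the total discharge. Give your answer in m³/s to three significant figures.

w_2 = (3.0 − 0.0)/2 = 1.5 m; q_2 = 0.59 × 0.39 × 1.5 = 0.3452 m³/s
w_3 = (5.0 − 1.8)/2 = 1.6 m; q_3 = 0.60 × 0.45 × 1.6 = 0.4320 m³/s
w_4 = (8.3 − 3.0)/2 = 2.65 m; q_4 = 0.54 × 0.49 × 2.65 = 0.7012 m³/s
w_5 = (10.7 − 5.0)/2 = 2.85 m; q_5 = 0.60 × 0.49 × 2.85 = 0.8379 m³/s
w_6 = (12.4 − 8.3)/2 = 2.05 m; q_6 = 0.58 × 0.48 × 2.05 = 0.5707 m³/s
w_7 = (13.4 − 10.7)/2 = 1.35 m; q_7 = 0.38 × 0.20 × 1.35 = 0.1026 m³/s
Stations 1, 8 contribute zero (depth or velocity is 0).
Q = Σ qᵢ = 2.990 m³/s

2.99 m³/s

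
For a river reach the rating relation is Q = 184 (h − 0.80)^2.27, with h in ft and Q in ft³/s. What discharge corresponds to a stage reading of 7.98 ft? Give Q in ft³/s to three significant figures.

Q = 184 × (7.98 − 0.80)^2.27 = 184 × 7.18^2.27 = 16150 ft³/s

16200 ft³/s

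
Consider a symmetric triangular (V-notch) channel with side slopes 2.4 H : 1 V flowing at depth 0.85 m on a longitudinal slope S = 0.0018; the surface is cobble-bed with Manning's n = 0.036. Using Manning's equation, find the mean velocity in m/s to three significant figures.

A = z·y² = 2.4×0.85² = 1.734 m²
P = 2y√(1+z²) = 2×0.85×√(1+2.4²) = 4.420 m
R = A/P = 1.734/4.420 = 0.3923 m
Q = (1/n)·A·R^(2/3)·S^(1/2) = (1/0.036) × 1.734 × 0.3923^(2/3) × 0.0018^(1/2) = 1.095 m³/s
V = Q/A = 1.095/1.734 = 0.6316 m/s

0.632 m/s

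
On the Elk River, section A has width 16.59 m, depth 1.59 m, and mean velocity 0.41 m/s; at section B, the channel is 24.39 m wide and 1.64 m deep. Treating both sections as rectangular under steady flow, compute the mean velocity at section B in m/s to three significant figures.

0.270 m/s

Q = A₁V₁ = (16.59×1.59) × 0.41 = 10.82 m³/s
A₂ = 24.39 × 1.64 = 40.00 m²
V₂ = Q/A₂ = 10.82/40.00 = 0.2704 m/s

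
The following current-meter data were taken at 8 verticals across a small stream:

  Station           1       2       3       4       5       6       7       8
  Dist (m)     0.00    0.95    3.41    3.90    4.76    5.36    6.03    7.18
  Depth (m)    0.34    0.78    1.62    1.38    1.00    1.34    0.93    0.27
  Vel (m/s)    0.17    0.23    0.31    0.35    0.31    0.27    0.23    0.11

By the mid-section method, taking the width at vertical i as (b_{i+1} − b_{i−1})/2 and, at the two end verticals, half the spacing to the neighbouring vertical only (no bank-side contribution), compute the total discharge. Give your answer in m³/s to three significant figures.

2.07 m³/s

w_1 = (0.95 − 0.00)/2 = 0.475 m; q_1 = 0.17 × 0.34 × 0.475 = 0.02746 m³/s
w_2 = (3.41 − 0.00)/2 = 1.705 m; q_2 = 0.23 × 0.78 × 1.705 = 0.3059 m³/s
w_3 = (3.90 − 0.95)/2 = 1.475 m; q_3 = 0.31 × 1.62 × 1.475 = 0.7407 m³/s
w_4 = (4.76 − 3.41)/2 = 0.675 m; q_4 = 0.35 × 1.38 × 0.675 = 0.3260 m³/s
w_5 = (5.36 − 3.90)/2 = 0.73 m; q_5 = 0.31 × 1.00 × 0.73 = 0.2263 m³/s
w_6 = (6.03 − 4.76)/2 = 0.635 m; q_6 = 0.27 × 1.34 × 0.635 = 0.2297 m³/s
w_7 = (7.18 − 5.36)/2 = 0.91 m; q_7 = 0.23 × 0.93 × 0.91 = 0.1946 m³/s
w_8 = (7.18 − 6.03)/2 = 0.575 m; q_8 = 0.11 × 0.27 × 0.575 = 0.01708 m³/s
Q = Σ qᵢ = 2.068 m³/s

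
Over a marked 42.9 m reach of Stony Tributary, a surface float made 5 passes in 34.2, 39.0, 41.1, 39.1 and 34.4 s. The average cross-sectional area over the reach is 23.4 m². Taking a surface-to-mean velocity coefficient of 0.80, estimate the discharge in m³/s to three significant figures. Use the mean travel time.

21.4 m³/s

t̄ = (34.2 + 39.0 + 41.1 + 39.1 + 34.4) / 5 = 37.56 s
v_surface = L / t̄ = 42.9 / 37.56 = 1.142 m/s
v_mean = 0.80 × 1.142 = 0.9137 m/s
Q = A × v_mean = 23.4 × 0.9137 = 21.38 m³/s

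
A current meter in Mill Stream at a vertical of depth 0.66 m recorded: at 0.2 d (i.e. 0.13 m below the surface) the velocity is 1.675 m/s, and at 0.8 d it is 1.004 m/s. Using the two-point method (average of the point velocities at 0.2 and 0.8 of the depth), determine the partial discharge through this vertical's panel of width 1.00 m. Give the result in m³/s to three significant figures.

v̄ = (1.675 + 1.004) / 2 = 1.340 m/s
q = v̄ × d × w = 1.340 × 0.66 × 1.00 = 0.8841 m³/s

0.884 m³/s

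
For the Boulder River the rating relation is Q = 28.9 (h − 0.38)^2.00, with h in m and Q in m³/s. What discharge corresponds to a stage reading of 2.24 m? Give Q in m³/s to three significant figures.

100 m³/s

Q = 28.9 × (2.24 − 0.38)^2.00 = 28.9 × 1.86^2.00 = 99.98 m³/s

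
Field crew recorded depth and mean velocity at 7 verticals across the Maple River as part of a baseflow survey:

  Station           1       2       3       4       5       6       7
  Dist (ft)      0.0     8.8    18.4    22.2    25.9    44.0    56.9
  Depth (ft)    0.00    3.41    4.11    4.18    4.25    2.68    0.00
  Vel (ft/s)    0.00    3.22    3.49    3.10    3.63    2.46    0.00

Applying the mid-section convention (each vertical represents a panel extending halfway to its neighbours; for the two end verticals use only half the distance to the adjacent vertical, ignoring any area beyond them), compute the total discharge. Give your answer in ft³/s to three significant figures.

516 ft³/s

w_2 = (18.4 − 0.0)/2 = 9.2 ft; q_2 = 3.22 × 3.41 × 9.2 = 101.0 ft³/s
w_3 = (22.2 − 8.8)/2 = 6.7 ft; q_3 = 3.49 × 4.11 × 6.7 = 96.10 ft³/s
w_4 = (25.9 − 18.4)/2 = 3.75 ft; q_4 = 3.10 × 4.18 × 3.75 = 48.59 ft³/s
w_5 = (44.0 − 22.2)/2 = 10.9 ft; q_5 = 3.63 × 4.25 × 10.9 = 168.2 ft³/s
w_6 = (56.9 − 25.9)/2 = 15.5 ft; q_6 = 2.46 × 2.68 × 15.5 = 102.2 ft³/s
Stations 1, 7 contribute zero (depth or velocity is 0).
Q = Σ qᵢ = 516.1 ft³/s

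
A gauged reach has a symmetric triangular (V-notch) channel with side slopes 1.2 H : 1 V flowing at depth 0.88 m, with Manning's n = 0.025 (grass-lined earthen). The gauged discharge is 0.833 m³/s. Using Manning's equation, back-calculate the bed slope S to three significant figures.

A = z·y² = 1.2×0.88² = 0.9293 m²
P = 2y√(1+z²) = 2×0.88×√(1+1.2²) = 2.749 m
R = A/P = 0.9293/2.749 = 0.3380 m
S = (Q·n / (1·A·R^(2/3)))² = (0.833×0.025 / (1×0.9293×0.4852))² = 0.002133

0.00213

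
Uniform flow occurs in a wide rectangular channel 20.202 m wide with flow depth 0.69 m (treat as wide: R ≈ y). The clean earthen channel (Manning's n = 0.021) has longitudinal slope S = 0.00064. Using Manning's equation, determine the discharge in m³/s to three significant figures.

13.1 m³/s

A = b·y = 20.202 × 0.69 = 13.94 m²
Wide channel: R ≈ y = 0.69 m
Q = (1/n)·A·R^(2/3)·S^(1/2) = (1/0.021) × 13.94 × 0.6900^(2/3) × 0.00064^(1/2) = 13.11 m³/s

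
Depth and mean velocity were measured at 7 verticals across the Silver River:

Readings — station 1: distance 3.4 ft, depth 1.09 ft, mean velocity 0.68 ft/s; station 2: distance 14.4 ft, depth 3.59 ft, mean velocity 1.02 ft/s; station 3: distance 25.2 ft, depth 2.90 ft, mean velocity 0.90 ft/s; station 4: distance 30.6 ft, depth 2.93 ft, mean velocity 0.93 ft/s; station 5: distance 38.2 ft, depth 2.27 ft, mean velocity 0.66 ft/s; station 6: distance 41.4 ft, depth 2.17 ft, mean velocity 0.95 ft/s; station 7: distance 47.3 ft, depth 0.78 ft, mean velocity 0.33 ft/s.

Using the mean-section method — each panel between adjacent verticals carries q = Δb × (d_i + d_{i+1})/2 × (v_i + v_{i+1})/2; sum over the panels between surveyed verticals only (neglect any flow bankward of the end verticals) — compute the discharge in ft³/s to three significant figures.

Panel 1-2: Δb = 11 ft, d̄ = (1.09+3.59)/2 = 2.34, v̄ = (0.68+1.02)/2 = 0.85 → q = 11×2.34×0.85 = 21.88 ft³/s
Panel 2-3: Δb = 10.8 ft, d̄ = (3.59+2.90)/2 = 3.245, v̄ = (1.02+0.90)/2 = 0.96 → q = 10.8×3.245×0.96 = 33.64 ft³/s
Panel 3-4: Δb = 5.4 ft, d̄ = (2.90+2.93)/2 = 2.915, v̄ = (0.90+0.93)/2 = 0.915 → q = 5.4×2.915×0.915 = 14.40 ft³/s
Panel 4-5: Δb = 7.6 ft, d̄ = (2.93+2.27)/2 = 2.6, v̄ = (0.93+0.66)/2 = 0.795 → q = 7.6×2.6×0.795 = 15.71 ft³/s
Panel 5-6: Δb = 3.2 ft, d̄ = (2.27+2.17)/2 = 2.22, v̄ = (0.66+0.95)/2 = 0.805 → q = 3.2×2.22×0.805 = 5.719 ft³/s
Panel 6-7: Δb = 5.9 ft, d̄ = (2.17+0.78)/2 = 1.475, v̄ = (0.95+0.33)/2 = 0.64 → q = 5.9×1.475×0.64 = 5.570 ft³/s
Q = Σ q = 96.92 ft³/s

96.9 ft³/s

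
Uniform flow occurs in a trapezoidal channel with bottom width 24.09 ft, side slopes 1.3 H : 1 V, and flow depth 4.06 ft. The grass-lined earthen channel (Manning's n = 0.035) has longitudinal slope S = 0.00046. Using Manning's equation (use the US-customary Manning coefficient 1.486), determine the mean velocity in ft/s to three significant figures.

1.97 ft/s

A = (b + z·y)·y = (24.09 + 1.3×4.06)×4.06 = 119.2 ft²
P = b + 2y√(1+z²) = 24.09 + 2×4.06×√(1+1.3²) = 37.41 ft
R = A/P = 119.2/37.41 = 3.187 ft
Q = (1.486/n)·A·R^(2/3)·S^(1/2) = (1.486/0.035) × 119.2 × 3.187^(2/3) × 0.00046^(1/2) = 235.2 ft³/s
V = Q/A = 235.2/119.2 = 1.972 ft/s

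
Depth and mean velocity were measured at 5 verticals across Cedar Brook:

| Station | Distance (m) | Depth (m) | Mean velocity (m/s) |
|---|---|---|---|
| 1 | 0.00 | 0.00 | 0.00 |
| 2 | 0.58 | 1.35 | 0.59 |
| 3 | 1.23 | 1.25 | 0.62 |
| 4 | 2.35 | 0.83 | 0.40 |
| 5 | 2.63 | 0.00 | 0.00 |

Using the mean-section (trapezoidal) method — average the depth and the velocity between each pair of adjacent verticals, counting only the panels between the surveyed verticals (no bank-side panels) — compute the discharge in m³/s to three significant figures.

1.24 m³/s

Panel 1-2: Δb = 0.58 m, d̄ = (0.00+1.35)/2 = 0.675, v̄ = (0.00+0.59)/2 = 0.295 → q = 0.58×0.675×0.295 = 0.1155 m³/s
Panel 2-3: Δb = 0.65 m, d̄ = (1.35+1.25)/2 = 1.3, v̄ = (0.59+0.62)/2 = 0.605 → q = 0.65×1.3×0.605 = 0.5112 m³/s
Panel 3-4: Δb = 1.12 m, d̄ = (1.25+0.83)/2 = 1.04, v̄ = (0.62+0.40)/2 = 0.51 → q = 1.12×1.04×0.51 = 0.5940 m³/s
Panel 4-5: Δb = 0.28 m, d̄ = (0.83+0.00)/2 = 0.415, v̄ = (0.40+0.00)/2 = 0.2 → q = 0.28×0.415×0.2 = 0.02324 m³/s
Q = Σ q = 1.244 m³/s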